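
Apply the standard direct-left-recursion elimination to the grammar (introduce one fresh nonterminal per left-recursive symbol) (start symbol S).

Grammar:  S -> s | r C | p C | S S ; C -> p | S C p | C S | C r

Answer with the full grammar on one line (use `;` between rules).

S -> s S' | r C S' | p C S'; C -> p C' | S C p C'; S' -> S S' | ε; C' -> S C' | r C' | ε

Left recursion appears on S, C.
For S: α = {S}, β = {s, r C, p C}. Rewrite as S → β S' and S' → α S' | ε.
For C: α = {S, r}, β = {p, S C p}. Rewrite as C → β C' and C' → α C' | ε.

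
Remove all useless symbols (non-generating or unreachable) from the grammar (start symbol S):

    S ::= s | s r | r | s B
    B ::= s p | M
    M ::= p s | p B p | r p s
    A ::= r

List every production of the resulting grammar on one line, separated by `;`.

Generating nonterminals: {A, B, M, S}.
Reachable from S after that: {B, M, S}.
Removed useless symbols: {A} and every production mentioning them.

S ::= s | s r | r | s B; B ::= s p | M; M ::= p s | p B p | r p s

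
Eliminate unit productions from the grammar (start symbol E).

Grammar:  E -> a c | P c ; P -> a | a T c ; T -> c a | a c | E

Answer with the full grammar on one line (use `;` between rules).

E -> a c | P c; P -> a | a T c; T -> a c | P c | c a

Unit pairs: T ⇒* {E}.
Replace each nonterminal's rules with the union of the non-unit rules of every nonterminal it unit-derives.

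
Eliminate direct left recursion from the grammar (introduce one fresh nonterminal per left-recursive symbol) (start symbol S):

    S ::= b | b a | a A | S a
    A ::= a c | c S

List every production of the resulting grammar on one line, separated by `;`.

S ::= b S' | b a S' | a A S'; A ::= a c | c S; S' ::= a S' | ε

Directly left-recursive nonterminal: S.
For S: α = {a}, β = {b, b a, a A}. Rewrite as S → β S' and S' → α S' | ε.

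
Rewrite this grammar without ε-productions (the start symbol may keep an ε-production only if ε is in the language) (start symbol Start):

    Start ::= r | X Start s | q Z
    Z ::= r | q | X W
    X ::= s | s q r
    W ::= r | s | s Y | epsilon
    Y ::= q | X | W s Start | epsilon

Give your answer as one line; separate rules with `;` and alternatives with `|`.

Nullable set = {W, Y}.
ε ∉ L(G), so no ε-production is kept.
Expand every rule over subsets of its nullable positions: Z → X W gives X W | X. Y → W s Start gives W s Start | s Start.

Start ::= r | X Start s | q Z; Z ::= r | q | X W | X; X ::= s | s q r; W ::= r | s | s Y; Y ::= q | X | W s Start | s Start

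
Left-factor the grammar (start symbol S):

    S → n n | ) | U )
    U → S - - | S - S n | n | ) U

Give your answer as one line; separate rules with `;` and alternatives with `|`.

U has alternatives sharing prefix 'S -': factor to U → S - U' with U' → - | S n.

S → n n | ) | U ); U → n | ) U | S - U'; U' → - | S n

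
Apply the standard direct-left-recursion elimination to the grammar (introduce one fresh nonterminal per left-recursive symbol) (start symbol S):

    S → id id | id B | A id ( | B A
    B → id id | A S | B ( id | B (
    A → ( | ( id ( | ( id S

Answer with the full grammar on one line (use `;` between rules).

S → id id | id B | A id ( | B A; B → id id B' | A S B'; A → ( | ( id ( | ( id S; B' → ( id B' | ( B' | ε

Directly left-recursive nonterminal: B.
For B: α = {( id, (}, β = {id id, A S}. Rewrite as B → β B' and B' → α B' | ε.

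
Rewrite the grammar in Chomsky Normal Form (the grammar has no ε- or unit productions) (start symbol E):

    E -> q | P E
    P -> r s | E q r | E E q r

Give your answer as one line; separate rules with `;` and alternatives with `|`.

Introduce a nonterminal for each terminal appearing in a rule of length ≥ 2: X1 → r, X2 → s, X3 → q.
Binarize each right-hand side of length ≥ 3 by chaining fresh nonterminals (Y1, Y2, …): affected rules were P → E X3 X1; P → E E X3 X1.

E -> q | P E; P -> X1 X2 | E Y1 | E Y2; X1 -> r; X2 -> s; X3 -> q; Y1 -> X3 X1; Y2 -> E Y3; Y3 -> X3 X1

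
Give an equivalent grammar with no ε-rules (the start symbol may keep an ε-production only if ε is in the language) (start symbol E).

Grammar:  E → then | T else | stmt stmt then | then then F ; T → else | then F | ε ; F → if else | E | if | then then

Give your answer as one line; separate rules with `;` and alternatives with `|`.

Nullable set = {T}.
ε ∉ L(G), so no ε-production is kept.
Expand every rule over subsets of its nullable positions: E → T else gives T else | else.

E → then | T else | else | stmt stmt then | then then F; T → else | then F; F → if else | E | if | then then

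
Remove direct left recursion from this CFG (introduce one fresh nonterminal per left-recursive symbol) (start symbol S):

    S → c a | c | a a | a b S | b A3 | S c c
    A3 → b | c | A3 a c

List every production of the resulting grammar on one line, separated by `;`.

S, A3 are directly left-recursive.
For S: α = {c c}, β = {c a, c, a a, a b S, b A3}. Rewrite as S → β S' and S' → α S' | ε.
For A3: α = {a c}, β = {b, c}. Rewrite as A3 → β A3' and A3' → α A3' | ε.

S → c a S' | c S' | a a S' | a b S S' | b A3 S'; A3 → b A3' | c A3'; S' → c c S' | ε; A3' → a c A3' | ε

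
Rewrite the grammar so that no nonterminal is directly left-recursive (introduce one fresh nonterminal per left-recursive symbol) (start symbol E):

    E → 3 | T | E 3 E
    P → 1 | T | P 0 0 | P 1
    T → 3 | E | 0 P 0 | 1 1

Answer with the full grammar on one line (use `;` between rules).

E, P are directly left-recursive.
For E: α = {3 E}, β = {3, T}. Rewrite as E → β E' and E' → α E' | ε.
For P: α = {0 0, 1}, β = {1, T}. Rewrite as P → β P' and P' → α P' | ε.

E → 3 E' | T E'; P → 1 P' | T P'; T → 3 | E | 0 P 0 | 1 1; E' → 3 E E' | ε; P' → 0 0 P' | 1 P' | ε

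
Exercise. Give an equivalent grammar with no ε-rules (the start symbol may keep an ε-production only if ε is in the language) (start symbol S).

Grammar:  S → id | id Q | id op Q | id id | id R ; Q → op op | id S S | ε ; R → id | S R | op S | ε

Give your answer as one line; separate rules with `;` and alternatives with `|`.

S → id | id Q | id op Q | id op | id id | id R; Q → op op | id S S; R → id | S R | S | op S

The nullable symbols are {Q, R}.
ε ∉ L(G), so no ε-production is kept.
For each production, add variants omitting each subset of nullable occurrences: S → id op Q gives id op Q | id op. R → S R gives S R | S.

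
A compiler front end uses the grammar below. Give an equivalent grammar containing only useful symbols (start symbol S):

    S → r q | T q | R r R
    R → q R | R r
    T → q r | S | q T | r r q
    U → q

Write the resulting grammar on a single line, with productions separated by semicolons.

Generating nonterminals: {S, T, U}.
Reachable from S after that: {S, T}.
Removed useless symbols: {R, U} and every production mentioning them.

S → r q | T q; T → q r | S | q T | r r q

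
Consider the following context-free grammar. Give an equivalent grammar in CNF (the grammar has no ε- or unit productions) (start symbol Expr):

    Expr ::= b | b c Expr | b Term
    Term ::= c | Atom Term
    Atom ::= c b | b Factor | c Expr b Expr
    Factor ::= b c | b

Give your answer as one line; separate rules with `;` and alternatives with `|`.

Introduce a nonterminal for each terminal appearing in a rule of length ≥ 2: X1 → b, X2 → c.
Binarize each right-hand side of length ≥ 3 by chaining fresh nonterminals (Y1, Y2, …): affected rules were Expr → X1 X2 Expr; Atom → X2 Expr X1 Expr.

Expr ::= b | X1 Y1 | X1 Term; Term ::= c | Atom Term; Atom ::= X2 X1 | X1 Factor | X2 Y2; Factor ::= X1 X2 | b; X1 ::= b; X2 ::= c; Y1 ::= X2 Expr; Y2 ::= Expr Y3; Y3 ::= X1 Expr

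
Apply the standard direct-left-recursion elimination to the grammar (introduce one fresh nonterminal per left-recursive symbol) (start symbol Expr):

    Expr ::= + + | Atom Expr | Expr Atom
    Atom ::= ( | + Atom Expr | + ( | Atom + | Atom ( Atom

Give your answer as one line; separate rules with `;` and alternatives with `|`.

Expr, Atom are directly left-recursive.
For Expr: α = {Atom}, β = {+ +, Atom Expr}. Rewrite as Expr → β Expr1 and Expr1 → α Expr1 | ε.
For Atom: α = {+, ( Atom}, β = {(, + Atom Expr, + (}. Rewrite as Atom → β Atom1 and Atom1 → α Atom1 | ε.

Expr ::= + + Expr1 | Atom Expr Expr1; Atom ::= ( Atom1 | + Atom Expr Atom1 | + ( Atom1; Expr1 ::= Atom Expr1 | ε; Atom1 ::= + Atom1 | ( Atom Atom1 | ε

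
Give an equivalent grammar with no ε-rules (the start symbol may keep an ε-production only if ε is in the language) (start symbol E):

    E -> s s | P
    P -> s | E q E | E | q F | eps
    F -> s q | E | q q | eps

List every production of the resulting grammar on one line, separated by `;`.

The nullable symbols are {E, F, P}.
ε ∈ L(G) since E is nullable, so keep E → ε.
For each production, add variants omitting each subset of nullable occurrences: P → E q E gives E q E | E q | q E | q.

E -> s s | P | ε; P -> s | E q E | E q | q E | q | E | q F; F -> s q | E | q q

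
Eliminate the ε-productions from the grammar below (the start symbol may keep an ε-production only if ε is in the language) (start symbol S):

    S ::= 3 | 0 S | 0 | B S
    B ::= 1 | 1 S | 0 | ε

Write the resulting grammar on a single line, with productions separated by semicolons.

Nullable nonterminals: {B}.
ε ∉ L(G), so no ε-production is kept.

S ::= 3 | 0 S | 0 | B S; B ::= 1 | 1 S | 0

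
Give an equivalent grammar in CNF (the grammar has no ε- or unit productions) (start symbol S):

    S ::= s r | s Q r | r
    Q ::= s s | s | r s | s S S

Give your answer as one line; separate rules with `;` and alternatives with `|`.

S ::= X1 X2 | X1 Y1 | r; Q ::= X1 X1 | s | X2 X1 | X1 Y2; X1 ::= s; X2 ::= r; Y1 ::= Q X2; Y2 ::= S S

Introduce a nonterminal for each terminal appearing in a rule of length ≥ 2: X1 → s, X2 → r.
Binarize each right-hand side of length ≥ 3 by chaining fresh nonterminals (Y1, Y2, …): affected rules were S → X1 Q X2; Q → X1 S S.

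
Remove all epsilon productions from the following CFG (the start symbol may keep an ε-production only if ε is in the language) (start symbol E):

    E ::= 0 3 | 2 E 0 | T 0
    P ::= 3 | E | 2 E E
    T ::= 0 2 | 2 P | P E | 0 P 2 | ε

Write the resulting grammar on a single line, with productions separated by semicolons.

Nullable set = {T}.
ε ∉ L(G), so no ε-production is kept.
Expand every rule over subsets of its nullable positions: E → T 0 gives T 0 | 0.

E ::= 0 3 | 2 E 0 | T 0 | 0; P ::= 3 | E | 2 E E; T ::= 0 2 | 2 P | P E | 0 P 2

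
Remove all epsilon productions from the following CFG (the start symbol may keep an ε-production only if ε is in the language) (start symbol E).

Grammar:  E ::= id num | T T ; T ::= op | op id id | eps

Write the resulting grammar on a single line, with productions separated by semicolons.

E ::= id num | T T | T | ε; T ::= op | op id id

The nullable symbols are {E, T}.
ε ∈ L(G) since E is nullable, so keep E → ε.
For each production, add variants omitting each subset of nullable occurrences: E → T T gives T T | T.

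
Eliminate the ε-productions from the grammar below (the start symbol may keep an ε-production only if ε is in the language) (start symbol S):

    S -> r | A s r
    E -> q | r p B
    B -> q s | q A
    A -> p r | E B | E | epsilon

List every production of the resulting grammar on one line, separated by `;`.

S -> r | A s r | s r; E -> q | r p B; B -> q s | q A | q; A -> p r | E B | E

The nullable symbols are {A}.
ε ∉ L(G), so no ε-production is kept.
Add the nullable-subset variants: S → A s r gives A s r | s r. B → q A gives q A | q.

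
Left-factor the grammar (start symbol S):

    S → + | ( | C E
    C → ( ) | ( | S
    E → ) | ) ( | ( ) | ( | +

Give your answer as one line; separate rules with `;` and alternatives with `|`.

C has alternatives sharing prefix '(': factor to C → ( C' with C' → ) | ε.
E has alternatives sharing prefix ')': factor to E → ) E' with E' → ε | (.
E has alternatives sharing prefix '(': factor to E → ( E'' with E'' → ) | ε.

S → + | ( | C E; C → S | ( C'; E → + | ) E' | ( E''; C' → ) | ε; E' → ε | (; E'' → ) | ε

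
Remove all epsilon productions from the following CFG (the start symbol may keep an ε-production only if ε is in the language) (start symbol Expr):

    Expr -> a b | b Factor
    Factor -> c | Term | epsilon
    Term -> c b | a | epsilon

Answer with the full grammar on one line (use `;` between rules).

Nullable nonterminals: {Factor, Term}.
ε ∉ L(G), so no ε-production is kept.
Expand every rule over subsets of its nullable positions: Expr → b Factor gives b Factor | b.

Expr -> a b | b Factor | b; Factor -> c | Term; Term -> c b | a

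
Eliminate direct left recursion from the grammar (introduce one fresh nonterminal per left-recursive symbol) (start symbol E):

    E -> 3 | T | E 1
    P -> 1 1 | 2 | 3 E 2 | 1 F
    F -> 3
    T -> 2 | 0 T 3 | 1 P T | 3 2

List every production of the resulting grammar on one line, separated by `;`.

E -> 3 E' | T E'; P -> 1 1 | 2 | 3 E 2 | 1 F; F -> 3; T -> 2 | 0 T 3 | 1 P T | 3 2; E' -> 1 E' | eps

E is directly left-recursive.
For E: α = {1}, β = {3, T}. Rewrite as E → β E' and E' → α E' | ε.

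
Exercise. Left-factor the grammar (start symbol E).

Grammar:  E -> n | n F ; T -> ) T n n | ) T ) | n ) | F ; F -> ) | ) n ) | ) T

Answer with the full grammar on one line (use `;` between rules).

E has alternatives sharing prefix 'n': factor to E → n E' with E' → ε | F.
T has alternatives sharing prefix ') T': factor to T → ) T T' with T' → n n | ).
F has alternatives sharing prefix ')': factor to F → ) F' with F' → ε | n ) | T.

E -> n E'; T -> n ) | F | ) T T'; F -> ) F'; E' -> epsilon | F; T' -> n n | ); F' -> epsilon | n ) | T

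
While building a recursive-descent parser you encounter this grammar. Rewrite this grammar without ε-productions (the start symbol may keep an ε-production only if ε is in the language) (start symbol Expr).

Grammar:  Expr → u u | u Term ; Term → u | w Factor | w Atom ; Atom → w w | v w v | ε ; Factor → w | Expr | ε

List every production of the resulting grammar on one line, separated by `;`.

Expr → u u | u Term; Term → u | w Factor | w | w Atom; Atom → w w | v w v; Factor → w | Expr

Nullable nonterminals: {Atom, Factor}.
ε ∉ L(G), so no ε-production is kept.
Add the nullable-subset variants: Term → w Factor gives w Factor | w.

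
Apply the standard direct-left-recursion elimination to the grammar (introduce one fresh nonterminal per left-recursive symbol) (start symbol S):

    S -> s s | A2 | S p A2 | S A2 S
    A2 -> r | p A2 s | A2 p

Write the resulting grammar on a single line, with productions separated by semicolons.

S -> s s S' | A2 S'; A2 -> r A2' | p A2 s A2'; S' -> p A2 S' | A2 S S' | ε; A2' -> p A2' | ε

S, A2 are directly left-recursive.
For S: α = {p A2, A2 S}, β = {s s, A2}. Rewrite as S → β S' and S' → α S' | ε.
For A2: α = {p}, β = {r, p A2 s}. Rewrite as A2 → β A2' and A2' → α A2' | ε.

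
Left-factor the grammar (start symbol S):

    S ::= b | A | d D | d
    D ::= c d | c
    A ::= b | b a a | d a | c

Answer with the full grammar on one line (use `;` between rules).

S has alternatives sharing prefix 'd': factor to S → d S' with S' → D | ε.
D has alternatives sharing prefix 'c': factor to D → c D' with D' → d | ε.
A has alternatives sharing prefix 'b': factor to A → b A' with A' → ε | a a.

S ::= b | A | d S'; D ::= c D'; A ::= d a | c | b A'; S' ::= D | ε; D' ::= d | ε; A' ::= ε | a a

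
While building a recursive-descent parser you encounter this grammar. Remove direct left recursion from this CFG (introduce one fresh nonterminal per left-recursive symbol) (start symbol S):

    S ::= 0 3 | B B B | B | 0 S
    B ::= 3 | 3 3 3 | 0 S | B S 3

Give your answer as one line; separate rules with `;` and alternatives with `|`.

S ::= 0 3 | B B B | B | 0 S; B ::= 3 B' | 3 3 3 B' | 0 S B'; B' ::= S 3 B' | epsilon

Directly left-recursive nonterminal: B.
For B: α = {S 3}, β = {3, 3 3 3, 0 S}. Rewrite as B → β B' and B' → α B' | ε.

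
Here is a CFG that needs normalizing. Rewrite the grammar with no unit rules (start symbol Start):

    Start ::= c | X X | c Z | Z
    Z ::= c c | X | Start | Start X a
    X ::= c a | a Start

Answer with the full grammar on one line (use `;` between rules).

Start ::= c c | Start X a | c | X X | c Z | c a | a Start; Z ::= c c | Start X a | c | X X | c Z | c a | a Start; X ::= c a | a Start

Unit pairs: Start ⇒* {X, Z}; Z ⇒* {Start, X}.
Replace each nonterminal's rules with the union of the non-unit rules of every nonterminal it unit-derives.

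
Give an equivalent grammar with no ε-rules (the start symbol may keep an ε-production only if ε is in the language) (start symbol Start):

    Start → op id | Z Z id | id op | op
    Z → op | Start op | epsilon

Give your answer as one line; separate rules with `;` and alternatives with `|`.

Nullable set = {Z}.
ε ∉ L(G), so no ε-production is kept.
For each production, add variants omitting each subset of nullable occurrences: Start → Z Z id gives Z Z id | Z id | id.

Start → op id | Z Z id | Z id | id | id op | op; Z → op | Start op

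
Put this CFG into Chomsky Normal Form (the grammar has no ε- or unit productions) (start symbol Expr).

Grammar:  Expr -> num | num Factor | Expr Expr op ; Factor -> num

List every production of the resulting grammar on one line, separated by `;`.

Expr -> num | X1 Factor | Expr Y1; Factor -> num; X1 -> num; X2 -> op; Y1 -> Expr X2

Introduce a nonterminal for each terminal appearing in a rule of length ≥ 2: X1 → num, X2 → op.
Binarize each right-hand side of length ≥ 3 by chaining fresh nonterminals (Y1, Y2, …): affected rules were Expr → Expr Expr X2.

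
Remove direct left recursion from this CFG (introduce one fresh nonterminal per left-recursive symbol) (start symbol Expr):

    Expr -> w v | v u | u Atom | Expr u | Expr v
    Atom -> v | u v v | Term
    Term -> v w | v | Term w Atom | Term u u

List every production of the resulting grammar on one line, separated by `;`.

Expr -> w v Expr1 | v u Expr1 | u Atom Expr1; Atom -> v | u v v | Term; Term -> v w Term1 | v Term1; Expr1 -> u Expr1 | v Expr1 | eps; Term1 -> w Atom Term1 | u u Term1 | eps

Left recursion appears on Expr, Term.
For Expr: α = {u, v}, β = {w v, v u, u Atom}. Rewrite as Expr → β Expr1 and Expr1 → α Expr1 | ε.
For Term: α = {w Atom, u u}, β = {v w, v}. Rewrite as Term → β Term1 and Term1 → α Term1 | ε.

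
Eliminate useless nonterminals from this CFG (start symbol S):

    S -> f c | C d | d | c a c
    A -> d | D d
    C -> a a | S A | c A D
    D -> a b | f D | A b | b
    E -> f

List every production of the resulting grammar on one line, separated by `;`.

Generating nonterminals: {A, C, D, E, S}.
Reachable from S after that: {A, C, D, S}.
Removed useless symbols: {E} and every production mentioning them.

S -> f c | C d | d | c a c; A -> d | D d; C -> a a | S A | c A D; D -> a b | f D | A b | b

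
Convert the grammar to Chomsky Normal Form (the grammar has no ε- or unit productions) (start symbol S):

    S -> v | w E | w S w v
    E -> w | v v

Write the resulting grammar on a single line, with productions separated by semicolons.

S -> v | X1 E | X1 Y1; E -> w | X2 X2; X1 -> w; X2 -> v; Y1 -> S Y2; Y2 -> X1 X2

Introduce a nonterminal for each terminal appearing in a rule of length ≥ 2: X1 → w, X2 → v.
Binarize each right-hand side of length ≥ 3 by chaining fresh nonterminals (Y1, Y2, …): affected rules were S → X1 S X1 X2.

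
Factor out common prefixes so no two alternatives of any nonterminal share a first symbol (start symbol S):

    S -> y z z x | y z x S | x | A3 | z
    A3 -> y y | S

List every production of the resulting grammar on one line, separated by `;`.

S has alternatives sharing prefix 'y z': factor to S → y z S' with S' → z x | x S.

S -> x | A3 | z | y z S'; A3 -> y y | S; S' -> z x | x S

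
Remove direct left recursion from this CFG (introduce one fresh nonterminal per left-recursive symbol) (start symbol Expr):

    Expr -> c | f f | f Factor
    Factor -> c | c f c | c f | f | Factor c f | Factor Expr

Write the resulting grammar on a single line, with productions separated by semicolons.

Left recursion appears on Factor.
For Factor: α = {c f, Expr}, β = {c, c f c, c f, f}. Rewrite as Factor → β Factor1 and Factor1 → α Factor1 | ε.

Expr -> c | f f | f Factor; Factor -> c Factor1 | c f c Factor1 | c f Factor1 | f Factor1; Factor1 -> c f Factor1 | Expr Factor1 | eps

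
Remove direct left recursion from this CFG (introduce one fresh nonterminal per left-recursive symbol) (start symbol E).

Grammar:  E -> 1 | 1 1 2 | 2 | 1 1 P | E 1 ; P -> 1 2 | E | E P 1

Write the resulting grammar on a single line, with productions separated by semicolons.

Directly left-recursive nonterminal: E.
For E: α = {1}, β = {1, 1 1 2, 2, 1 1 P}. Rewrite as E → β E' and E' → α E' | ε.

E -> 1 E' | 1 1 2 E' | 2 E' | 1 1 P E'; P -> 1 2 | E | E P 1; E' -> 1 E' | ε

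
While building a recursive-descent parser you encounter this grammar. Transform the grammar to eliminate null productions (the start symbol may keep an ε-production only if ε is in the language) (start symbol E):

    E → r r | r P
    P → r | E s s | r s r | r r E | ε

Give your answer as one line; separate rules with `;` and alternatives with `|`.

E → r r | r P | r; P → r | E s s | r s r | r r E

Nullable set = {P}.
ε ∉ L(G), so no ε-production is kept.
For each production, add variants omitting each subset of nullable occurrences: E → r P gives r P | r.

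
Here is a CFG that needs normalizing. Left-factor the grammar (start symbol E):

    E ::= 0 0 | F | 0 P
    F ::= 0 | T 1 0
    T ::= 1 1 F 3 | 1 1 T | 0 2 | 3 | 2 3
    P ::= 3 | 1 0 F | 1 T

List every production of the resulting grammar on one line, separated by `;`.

E ::= F | 0 E'; F ::= 0 | T 1 0; T ::= 0 2 | 3 | 2 3 | 1 1 T'; P ::= 3 | 1 P'; E' ::= 0 | P; T' ::= F 3 | T; P' ::= 0 F | T

E has alternatives sharing prefix '0': factor to E → 0 E' with E' → 0 | P.
T has alternatives sharing prefix '1 1': factor to T → 1 1 T' with T' → F 3 | T.
P has alternatives sharing prefix '1': factor to P → 1 P' with P' → 0 F | T.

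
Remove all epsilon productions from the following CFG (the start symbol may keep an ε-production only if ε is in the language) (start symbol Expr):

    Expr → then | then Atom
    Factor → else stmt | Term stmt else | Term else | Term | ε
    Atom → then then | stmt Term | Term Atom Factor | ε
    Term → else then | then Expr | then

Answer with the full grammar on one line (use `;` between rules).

Expr → then | then Atom; Factor → else stmt | Term stmt else | Term else | Term; Atom → then then | stmt Term | Term Atom Factor | Term Atom | Term Factor | Term; Term → else then | then Expr | then

The nullable symbols are {Atom, Factor}.
ε ∉ L(G), so no ε-production is kept.
Expand every rule over subsets of its nullable positions: Atom → Term Atom Factor gives Term Atom Factor | Term Atom | Term Factor | Term.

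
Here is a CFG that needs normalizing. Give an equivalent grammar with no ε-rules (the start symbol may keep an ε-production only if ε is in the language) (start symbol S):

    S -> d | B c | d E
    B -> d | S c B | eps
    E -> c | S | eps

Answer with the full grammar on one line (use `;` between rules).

Nullable nonterminals: {B, E}.
ε ∉ L(G), so no ε-production is kept.
For each production, add variants omitting each subset of nullable occurrences: S → B c gives B c | c. B → S c B gives S c B | S c.

S -> d | B c | c | d E; B -> d | S c B | S c; E -> c | S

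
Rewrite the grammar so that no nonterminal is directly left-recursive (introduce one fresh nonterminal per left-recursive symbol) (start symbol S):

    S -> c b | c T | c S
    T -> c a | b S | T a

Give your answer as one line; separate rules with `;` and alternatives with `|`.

Directly left-recursive nonterminal: T.
For T: α = {a}, β = {c a, b S}. Rewrite as T → β T' and T' → α T' | ε.

S -> c b | c T | c S; T -> c a T' | b S T'; T' -> a T' | ε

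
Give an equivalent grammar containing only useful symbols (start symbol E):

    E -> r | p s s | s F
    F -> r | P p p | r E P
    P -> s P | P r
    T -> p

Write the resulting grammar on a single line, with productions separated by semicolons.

E -> r | p s s | s F; F -> r

Generating nonterminals: {E, F, T}.
Reachable from E after that: {E, F}.
Removed useless symbols: {P, T} and every production mentioning them.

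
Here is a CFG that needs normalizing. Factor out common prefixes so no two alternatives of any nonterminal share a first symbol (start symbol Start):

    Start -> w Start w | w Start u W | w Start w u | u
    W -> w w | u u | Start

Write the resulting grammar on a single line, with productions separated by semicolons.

Start has alternatives sharing prefix 'w Start': factor to Start → w Start Start1 with Start1 → w | u W | w u.
Start1 has alternatives sharing prefix 'w': factor to Start1 → w Start11 with Start11 → ε | u.

Start -> u | w Start Start1; W -> w w | u u | Start; Start1 -> u W | w Start11; Start11 -> epsilon | u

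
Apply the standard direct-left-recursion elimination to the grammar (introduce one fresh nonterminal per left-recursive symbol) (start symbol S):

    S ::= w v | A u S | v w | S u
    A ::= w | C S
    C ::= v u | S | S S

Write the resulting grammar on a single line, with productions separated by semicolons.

S ::= w v S' | A u S S' | v w S'; A ::= w | C S; C ::= v u | S | S S; S' ::= u S' | epsilon

Left recursion appears on S.
For S: α = {u}, β = {w v, A u S, v w}. Rewrite as S → β S' and S' → α S' | ε.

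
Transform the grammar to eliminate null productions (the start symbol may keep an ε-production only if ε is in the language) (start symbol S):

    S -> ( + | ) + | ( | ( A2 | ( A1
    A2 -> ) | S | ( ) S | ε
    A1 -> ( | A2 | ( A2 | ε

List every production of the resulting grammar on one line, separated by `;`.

The nullable symbols are {A1, A2}.
ε ∉ L(G), so no ε-production is kept.

S -> ( + | ) + | ( | ( A2 | ( A1; A2 -> ) | S | ( ) S; A1 -> ( | A2 | ( A2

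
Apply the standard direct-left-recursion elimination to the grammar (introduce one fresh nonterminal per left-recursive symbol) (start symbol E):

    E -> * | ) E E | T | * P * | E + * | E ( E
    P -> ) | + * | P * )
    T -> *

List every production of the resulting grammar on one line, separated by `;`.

E -> * E' | ) E E E' | T E' | * P * E'; P -> ) P' | + * P'; T -> *; E' -> + * E' | ( E E' | eps; P' -> * ) P' | eps

Left recursion appears on E, P.
For E: α = {+ *, ( E}, β = {*, ) E E, T, * P *}. Rewrite as E → β E' and E' → α E' | ε.
For P: α = {* )}, β = {), + *}. Rewrite as P → β P' and P' → α P' | ε.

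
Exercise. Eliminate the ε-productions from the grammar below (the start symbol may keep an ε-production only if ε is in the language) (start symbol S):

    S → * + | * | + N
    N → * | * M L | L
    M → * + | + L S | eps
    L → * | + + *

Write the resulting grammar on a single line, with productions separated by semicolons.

S → * + | * | + N; N → * | * M L | * L | L; M → * + | + L S; L → * | + + *

Nullable nonterminals: {M}.
ε ∉ L(G), so no ε-production is kept.
Add the nullable-subset variants: N → * M L gives * M L | * L.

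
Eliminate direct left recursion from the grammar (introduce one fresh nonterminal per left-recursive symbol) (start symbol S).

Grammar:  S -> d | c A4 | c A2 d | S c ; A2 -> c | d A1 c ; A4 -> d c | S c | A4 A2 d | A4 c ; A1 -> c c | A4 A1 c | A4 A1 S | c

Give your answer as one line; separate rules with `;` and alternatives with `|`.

S -> d S' | c A4 S' | c A2 d S'; A2 -> c | d A1 c; A4 -> d c A4' | S c A4'; A1 -> c c | A4 A1 c | A4 A1 S | c; S' -> c S' | ε; A4' -> A2 d A4' | c A4' | ε

Directly left-recursive nonterminals: S, A4.
For S: α = {c}, β = {d, c A4, c A2 d}. Rewrite as S → β S' and S' → α S' | ε.
For A4: α = {A2 d, c}, β = {d c, S c}. Rewrite as A4 → β A4' and A4' → α A4' | ε.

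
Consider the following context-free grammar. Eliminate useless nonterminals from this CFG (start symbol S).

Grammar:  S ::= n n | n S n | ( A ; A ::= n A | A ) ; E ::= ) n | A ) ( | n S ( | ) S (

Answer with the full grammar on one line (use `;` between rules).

S ::= n n | n S n

Generating nonterminals: {E, S}.
Reachable from S after that: {S}.
Removed useless symbols: {A, E} and every production mentioning them.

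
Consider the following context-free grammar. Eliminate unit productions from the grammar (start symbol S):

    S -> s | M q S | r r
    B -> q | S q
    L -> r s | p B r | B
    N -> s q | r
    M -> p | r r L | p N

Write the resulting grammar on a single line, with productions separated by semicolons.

Unit pairs: L ⇒* {B}.
For each unit pair (A, B), copy every non-unit production of B to A, then drop all unit productions.

S -> s | M q S | r r; B -> q | S q; L -> r s | p B r | q | S q; N -> s q | r; M -> p | r r L | p N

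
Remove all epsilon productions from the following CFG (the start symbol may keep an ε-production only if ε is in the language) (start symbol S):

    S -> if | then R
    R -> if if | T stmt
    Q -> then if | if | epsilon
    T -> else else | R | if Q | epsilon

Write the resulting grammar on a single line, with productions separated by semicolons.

The nullable symbols are {Q, T}.
ε ∉ L(G), so no ε-production is kept.
Expand every rule over subsets of its nullable positions: R → T stmt gives T stmt | stmt. T → if Q gives if Q | if.

S -> if | then R; R -> if if | T stmt | stmt; Q -> then if | if; T -> else else | R | if Q | if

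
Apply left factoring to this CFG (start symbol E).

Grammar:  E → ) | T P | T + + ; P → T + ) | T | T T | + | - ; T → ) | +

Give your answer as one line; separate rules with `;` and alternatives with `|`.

E has alternatives sharing prefix 'T': factor to E → T E' with E' → P | + +.
P has alternatives sharing prefix 'T': factor to P → T P' with P' → + ) | ε | T.

E → ) | T E'; P → + | - | T P'; T → ) | +; E' → P | + +; P' → + ) | ε | T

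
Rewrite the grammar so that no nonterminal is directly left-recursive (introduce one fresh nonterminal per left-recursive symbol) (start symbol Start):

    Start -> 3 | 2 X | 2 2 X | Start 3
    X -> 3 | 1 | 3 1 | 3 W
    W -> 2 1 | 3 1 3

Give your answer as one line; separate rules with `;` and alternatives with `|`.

Directly left-recursive nonterminal: Start.
For Start: α = {3}, β = {3, 2 X, 2 2 X}. Rewrite as Start → β Start1 and Start1 → α Start1 | ε.

Start -> 3 Start1 | 2 X Start1 | 2 2 X Start1; X -> 3 | 1 | 3 1 | 3 W; W -> 2 1 | 3 1 3; Start1 -> 3 Start1 | ε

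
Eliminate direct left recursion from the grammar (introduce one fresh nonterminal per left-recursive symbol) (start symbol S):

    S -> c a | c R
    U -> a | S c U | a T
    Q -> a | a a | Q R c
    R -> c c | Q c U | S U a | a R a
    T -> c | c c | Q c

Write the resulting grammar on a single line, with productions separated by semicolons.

S -> c a | c R; U -> a | S c U | a T; Q -> a Q' | a a Q'; R -> c c | Q c U | S U a | a R a; T -> c | c c | Q c; Q' -> R c Q' | ε

Left recursion appears on Q.
For Q: α = {R c}, β = {a, a a}. Rewrite as Q → β Q' and Q' → α Q' | ε.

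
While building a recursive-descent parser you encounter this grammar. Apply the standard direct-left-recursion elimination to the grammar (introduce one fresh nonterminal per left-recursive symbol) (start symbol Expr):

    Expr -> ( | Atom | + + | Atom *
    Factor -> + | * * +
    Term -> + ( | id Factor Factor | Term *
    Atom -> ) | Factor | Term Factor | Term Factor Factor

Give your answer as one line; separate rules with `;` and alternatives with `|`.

Left recursion appears on Term.
For Term: α = {*}, β = {+ (, id Factor Factor}. Rewrite as Term → β Term1 and Term1 → α Term1 | ε.

Expr -> ( | Atom | + + | Atom *; Factor -> + | * * +; Term -> + ( Term1 | id Factor Factor Term1; Atom -> ) | Factor | Term Factor | Term Factor Factor; Term1 -> * Term1 | eps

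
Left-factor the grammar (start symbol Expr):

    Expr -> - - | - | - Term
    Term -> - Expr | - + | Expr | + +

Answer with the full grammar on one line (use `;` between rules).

Expr -> - Expr1; Term -> Expr | + + | - Term1; Expr1 -> - | ε | Term; Term1 -> Expr | +

Expr has alternatives sharing prefix '-': factor to Expr → - Expr1 with Expr1 → - | ε | Term.
Term has alternatives sharing prefix '-': factor to Term → - Term1 with Term1 → Expr | +.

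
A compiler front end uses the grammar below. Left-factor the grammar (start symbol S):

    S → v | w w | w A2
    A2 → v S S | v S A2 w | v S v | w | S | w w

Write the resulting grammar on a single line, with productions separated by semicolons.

S has alternatives sharing prefix 'w': factor to S → w S' with S' → w | A2.
A2 has alternatives sharing prefix 'v S': factor to A2 → v S A2' with A2' → S | A2 w | v.
A2 has alternatives sharing prefix 'w': factor to A2 → w A2'' with A2'' → ε | w.

S → v | w S'; A2 → S | v S A2' | w A2''; S' → w | A2; A2' → S | A2 w | v; A2'' → ε | w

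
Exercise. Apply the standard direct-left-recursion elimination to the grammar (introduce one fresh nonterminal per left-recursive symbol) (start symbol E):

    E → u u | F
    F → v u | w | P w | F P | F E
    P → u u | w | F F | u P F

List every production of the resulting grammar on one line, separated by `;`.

F is directly left-recursive.
For F: α = {P, E}, β = {v u, w, P w}. Rewrite as F → β F' and F' → α F' | ε.

E → u u | F; F → v u F' | w F' | P w F'; P → u u | w | F F | u P F; F' → P F' | E F' | ε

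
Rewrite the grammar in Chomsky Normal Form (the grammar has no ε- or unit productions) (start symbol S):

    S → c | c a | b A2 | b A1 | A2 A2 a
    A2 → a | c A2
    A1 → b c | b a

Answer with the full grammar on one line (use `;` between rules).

S → c | X1 X2 | X3 A2 | X3 A1 | A2 Y1; A2 → a | X1 A2; A1 → X3 X1 | X3 X2; X1 → c; X2 → a; X3 → b; Y1 → A2 X2

Introduce a nonterminal for each terminal appearing in a rule of length ≥ 2: X1 → c, X2 → a, X3 → b.
Binarize each right-hand side of length ≥ 3 by chaining fresh nonterminals (Y1, Y2, …): affected rules were S → A2 A2 X2.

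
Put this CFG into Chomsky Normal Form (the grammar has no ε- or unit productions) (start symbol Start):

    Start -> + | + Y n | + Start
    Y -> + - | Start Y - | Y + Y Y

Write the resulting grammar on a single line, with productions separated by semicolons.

Start -> + | X1 Y1 | X1 Start; Y -> X1 X3 | Start Y2 | Y Y3; X1 -> +; X2 -> n; X3 -> -; Y1 -> Y X2; Y2 -> Y X3; Y3 -> X1 Y4; Y4 -> Y Y

Introduce a nonterminal for each terminal appearing in a rule of length ≥ 2: X1 → +, X2 → n, X3 → -.
Binarize each right-hand side of length ≥ 3 by chaining fresh nonterminals (Y1, Y2, …): affected rules were Start → X1 Y X2; Y → Start Y X3; Y → Y X1 Y Y.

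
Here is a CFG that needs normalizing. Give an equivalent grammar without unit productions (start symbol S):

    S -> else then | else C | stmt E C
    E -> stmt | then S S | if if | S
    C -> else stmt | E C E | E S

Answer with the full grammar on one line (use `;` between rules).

Unit pairs: E ⇒* {S}.
Replace each nonterminal's rules with the union of the non-unit rules of every nonterminal it unit-derives.

S -> else then | else C | stmt E C; E -> stmt | then S S | if if | else then | else C | stmt E C; C -> else stmt | E C E | E S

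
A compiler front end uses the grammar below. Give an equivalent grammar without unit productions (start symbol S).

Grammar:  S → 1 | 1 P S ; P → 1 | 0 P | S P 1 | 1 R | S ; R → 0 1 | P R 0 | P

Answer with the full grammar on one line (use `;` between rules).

Unit pairs: P ⇒* {S}; R ⇒* {P, S}.
For every A with A ⇒* B via unit rules, add B's non-unit alternatives to A; then delete every rule of the form X → Y.

S → 1 | 1 P S; P → 1 | 1 P S | 0 P | S P 1 | 1 R; R → 1 | 1 P S | 0 P | S P 1 | 1 R | 0 1 | P R 0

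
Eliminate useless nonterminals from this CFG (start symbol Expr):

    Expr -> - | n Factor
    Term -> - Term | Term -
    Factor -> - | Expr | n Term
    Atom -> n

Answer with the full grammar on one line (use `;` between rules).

Generating nonterminals: {Atom, Expr, Factor}.
Reachable from Expr after that: {Expr, Factor}.
Removed useless symbols: {Atom, Term} and every production mentioning them.

Expr -> - | n Factor; Factor -> - | Expr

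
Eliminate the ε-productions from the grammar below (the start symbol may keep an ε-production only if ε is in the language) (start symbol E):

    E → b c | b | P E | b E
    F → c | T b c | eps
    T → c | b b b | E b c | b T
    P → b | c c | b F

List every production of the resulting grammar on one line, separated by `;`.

Nullable nonterminals: {F}.
ε ∉ L(G), so no ε-production is kept.

E → b c | b | P E | b E; F → c | T b c; T → c | b b b | E b c | b T; P → b | c c | b F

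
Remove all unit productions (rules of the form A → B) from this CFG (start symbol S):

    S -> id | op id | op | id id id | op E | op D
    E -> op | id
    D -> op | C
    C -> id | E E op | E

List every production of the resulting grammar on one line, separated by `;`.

Unit pairs: C ⇒* {E}; D ⇒* {C, E}.
For each unit pair (A, B), copy every non-unit production of B to A, then drop all unit productions.

S -> id | op id | op | id id id | op E | op D; E -> op | id; D -> op | id | E E op; C -> op | id | E E op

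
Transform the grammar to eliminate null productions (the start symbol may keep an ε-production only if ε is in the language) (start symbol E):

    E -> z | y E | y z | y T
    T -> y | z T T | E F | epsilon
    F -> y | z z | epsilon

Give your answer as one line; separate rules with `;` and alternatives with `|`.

E -> z | y E | y z | y T | y; T -> y | z T T | z T | z | E F | E; F -> y | z z

Nullable nonterminals: {F, T}.
ε ∉ L(G), so no ε-production is kept.
For each production, add variants omitting each subset of nullable occurrences: E → y T gives y T | y. T → z T T gives z T T | z T | z. T → E F gives E F | E.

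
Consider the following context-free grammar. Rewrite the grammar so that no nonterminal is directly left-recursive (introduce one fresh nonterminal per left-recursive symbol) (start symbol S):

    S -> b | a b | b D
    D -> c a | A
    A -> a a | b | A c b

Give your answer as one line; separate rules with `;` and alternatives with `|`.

S -> b | a b | b D; D -> c a | A; A -> a a A' | b A'; A' -> c b A' | ε

A is directly left-recursive.
For A: α = {c b}, β = {a a, b}. Rewrite as A → β A' and A' → α A' | ε.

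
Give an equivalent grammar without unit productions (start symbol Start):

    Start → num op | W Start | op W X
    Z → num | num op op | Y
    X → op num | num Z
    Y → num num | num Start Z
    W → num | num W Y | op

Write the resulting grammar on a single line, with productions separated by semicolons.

Start → num op | W Start | op W X; Z → num | num op op | num num | num Start Z; X → op num | num Z; Y → num num | num Start Z; W → num | num W Y | op

Unit pairs: Z ⇒* {Y}.
Replace each nonterminal's rules with the union of the non-unit rules of every nonterminal it unit-derives.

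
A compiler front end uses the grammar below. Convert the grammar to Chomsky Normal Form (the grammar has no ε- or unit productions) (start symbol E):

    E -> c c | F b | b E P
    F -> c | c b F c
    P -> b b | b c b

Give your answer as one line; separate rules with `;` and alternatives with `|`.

Introduce a nonterminal for each terminal appearing in a rule of length ≥ 2: X1 → c, X2 → b.
Binarize each right-hand side of length ≥ 3 by chaining fresh nonterminals (Y1, Y2, …): affected rules were E → X2 E P; F → X1 X2 F X1; P → X2 X1 X2.

E -> X1 X1 | F X2 | X2 Y1; F -> c | X1 Y2; P -> X2 X2 | X2 Y4; X1 -> c; X2 -> b; Y1 -> E P; Y2 -> X2 Y3; Y3 -> F X1; Y4 -> X1 X2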